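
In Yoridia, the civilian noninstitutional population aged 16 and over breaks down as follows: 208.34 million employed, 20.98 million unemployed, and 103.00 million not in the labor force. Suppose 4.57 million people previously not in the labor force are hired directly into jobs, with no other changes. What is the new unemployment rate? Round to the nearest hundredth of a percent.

Initially, labor force = 208.34 + 20.98 = 229.32 million, so u = 20.98/229.32 = 9.15%.
After the change, employed and labor force both rise by 4.57; unemployed unchanged → E = 212.91, U = 20.98, labor force = 233.89 million.
New unemployment rate = 20.98 / 233.89 = 8.97%.

New unemployment rate ≈ 8.97%.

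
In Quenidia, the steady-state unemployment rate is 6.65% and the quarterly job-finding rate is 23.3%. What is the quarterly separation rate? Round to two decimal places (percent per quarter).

Separation rate ≈ 1.66% per quarter.

From u* = s/(s+f): s = u·f/(1−u).
s = 0.0665 × 23.3 / (1 − 0.0665) = 1.5495 / 0.9335 ≈ 1.66% per quarter.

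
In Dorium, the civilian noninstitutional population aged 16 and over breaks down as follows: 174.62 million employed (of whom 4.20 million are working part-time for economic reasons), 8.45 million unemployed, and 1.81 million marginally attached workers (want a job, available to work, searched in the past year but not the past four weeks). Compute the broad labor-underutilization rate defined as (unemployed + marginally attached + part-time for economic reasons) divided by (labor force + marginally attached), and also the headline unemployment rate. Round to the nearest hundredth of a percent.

Labor force = 174.62 + 8.45 = 183.07 million.
Numerator = 8.45 + 1.81 + 4.20 = 14.46 million.
Denominator = 183.07 + 1.81 = 184.88 million.
Broad rate = 14.46 / 184.88 = 7.82%.
Headline unemployment rate = 8.45 / 183.07 = 4.62%.

Broad underutilization rate ≈ 7.82%; headline unemployment rate ≈ 4.62%.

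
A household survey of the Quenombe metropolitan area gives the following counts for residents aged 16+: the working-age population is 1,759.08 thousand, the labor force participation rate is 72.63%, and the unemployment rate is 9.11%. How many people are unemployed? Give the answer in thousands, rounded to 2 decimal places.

Labor force = 0.7263 × 1,759.08 = 1,277.62 thousand.
Unemployed = 0.0911 × 1,277.62 ≈ 116.39 thousand.

About 116.39 thousand are unemployed.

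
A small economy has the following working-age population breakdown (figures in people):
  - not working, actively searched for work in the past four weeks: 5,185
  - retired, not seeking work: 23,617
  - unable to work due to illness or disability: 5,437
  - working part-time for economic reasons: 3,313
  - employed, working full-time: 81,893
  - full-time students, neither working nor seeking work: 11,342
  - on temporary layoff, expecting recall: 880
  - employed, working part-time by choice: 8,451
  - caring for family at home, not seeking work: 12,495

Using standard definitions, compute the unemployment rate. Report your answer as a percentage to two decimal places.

Unemployment rate ≈ 6.08%.

Employed = 3,313 + 81,893 + 8,451 = 93,657 (anyone who worked, including part-time for economic reasons, counts as employed).
Unemployed = 5,185 + 880 = 6,065 (jobless and actively searching, or on temporary layoff).
Labor force = 93,657 + 6,065 = 99,722.
Unemployment rate = 6,065 / 99,722 = 6.08%.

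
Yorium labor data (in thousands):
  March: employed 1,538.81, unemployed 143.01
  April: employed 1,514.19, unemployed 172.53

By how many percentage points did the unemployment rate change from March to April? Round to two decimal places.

The unemployment rate changed by +1.73 percentage points.

March: labor force = 1,538.81 + 143.01 = 1,681.82; u = 143.01/1,681.82 = 8.50%.
April: labor force = 1,514.19 + 172.53 = 1,686.72; u = 172.53/1,686.72 = 10.23%.
Change = 10.23% − 8.50% = +1.73 pp.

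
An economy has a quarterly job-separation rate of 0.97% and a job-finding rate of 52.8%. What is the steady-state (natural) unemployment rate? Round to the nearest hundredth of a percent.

At steady state the flows balance: s·E = f·U, so U/(E+U) = s/(s+f).
u* = 0.97 / (0.97 + 52.8) = 0.97 / 53.77 = 1.80%.

Steady-state unemployment rate ≈ 1.80%.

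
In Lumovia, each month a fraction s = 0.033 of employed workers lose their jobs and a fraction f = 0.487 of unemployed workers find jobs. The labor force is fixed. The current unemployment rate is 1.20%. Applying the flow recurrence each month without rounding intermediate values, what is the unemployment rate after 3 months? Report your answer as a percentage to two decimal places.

With a fixed labor force, u_{t+1} = u_t + s·(1−u_t) − f·u_t = u_t·(1−s−f) + s.
Here 1−s−f = 0.480 and s = 0.033.
u_1 = 0.012000 × 0.480 + 0.033 = 0.038760.
u_2 = 0.038760 × 0.480 + 0.033 = 0.051605.
u_3 = 0.051605 × 0.480 + 0.033 = 0.057770.

Unemployment rate after three months ≈ 5.78%.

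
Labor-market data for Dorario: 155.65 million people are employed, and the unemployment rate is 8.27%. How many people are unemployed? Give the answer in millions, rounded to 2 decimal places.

About 14.03 million are unemployed.

Let U be the number unemployed. The labor force is E + U, and U/(E+U) = 0.0827.
So U = 0.0827 × 155.65 / (1 − 0.0827) = 12.8723 / 0.9173 ≈ 14.03 million.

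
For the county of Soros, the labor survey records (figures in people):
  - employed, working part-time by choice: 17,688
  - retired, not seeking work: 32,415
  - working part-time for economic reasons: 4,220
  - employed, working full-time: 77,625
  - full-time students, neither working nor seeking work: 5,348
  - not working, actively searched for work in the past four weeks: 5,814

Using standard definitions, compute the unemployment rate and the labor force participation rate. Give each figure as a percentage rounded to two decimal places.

Employed = 17,688 + 4,220 + 77,625 = 99,533 (anyone who worked, including part-time for economic reasons, counts as employed).
Unemployed = 5,814.
Labor force = 99,533 + 5,814 = 105,347.
Not in labor force = 32,415 + 5,348 = 37,763 (those not working and not actively searching are outside the labor force).
Civilian working-age population = 105,347 + 37,763 = 143,110.
Unemployment rate = 5,814 / 105,347 = 5.52%.
Labor force participation rate = 105,347 / 143,110 = 73.61%.

Unemployment rate ≈ 5.52%; labor force participation rate ≈ 73.61%.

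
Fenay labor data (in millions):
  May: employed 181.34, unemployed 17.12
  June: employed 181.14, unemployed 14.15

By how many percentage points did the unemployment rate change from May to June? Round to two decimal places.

The unemployment rate changed by −1.38 percentage points.

May: labor force = 181.34 + 17.12 = 198.46; u = 17.12/198.46 = 8.63%.
June: labor force = 181.14 + 14.15 = 195.29; u = 14.15/195.29 = 7.25%.
Change = 7.25% − 8.63% = −1.38 pp.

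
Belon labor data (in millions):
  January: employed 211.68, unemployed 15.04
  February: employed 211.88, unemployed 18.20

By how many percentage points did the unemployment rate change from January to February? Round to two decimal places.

January: labor force = 211.68 + 15.04 = 226.72; u = 15.04/226.72 = 6.63%.
February: labor force = 211.88 + 18.20 = 230.08; u = 18.20/230.08 = 7.91%.
Change = 7.91% − 6.63% = +1.28 pp.

The unemployment rate changed by +1.28 percentage points.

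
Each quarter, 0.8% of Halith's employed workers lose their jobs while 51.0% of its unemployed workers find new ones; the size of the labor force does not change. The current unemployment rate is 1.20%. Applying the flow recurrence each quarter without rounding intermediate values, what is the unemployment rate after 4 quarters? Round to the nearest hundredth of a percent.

Unemployment rate after four quarters ≈ 1.53%.

With a fixed labor force, u_{t+1} = u_t + s·(1−u_t) − f·u_t = u_t·(1−s−f) + s.
Here 1−s−f = 0.482 and s = 0.008.
u_1 = 0.012000 × 0.482 + 0.008 = 0.013784.
u_2 = 0.013784 × 0.482 + 0.008 = 0.014644.
u_3 = 0.014644 × 0.482 + 0.008 = 0.015058.
u_4 = 0.015058 × 0.482 + 0.008 = 0.015258.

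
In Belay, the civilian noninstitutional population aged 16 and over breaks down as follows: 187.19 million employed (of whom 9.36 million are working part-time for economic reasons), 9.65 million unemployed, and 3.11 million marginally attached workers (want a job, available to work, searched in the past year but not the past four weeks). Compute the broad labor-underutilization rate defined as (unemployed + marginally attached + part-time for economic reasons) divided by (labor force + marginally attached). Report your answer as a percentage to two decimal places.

Broad underutilization rate ≈ 11.06%.

Labor force = 187.19 + 9.65 = 196.84 million.
Numerator = 9.65 + 3.11 + 9.36 = 22.12 million.
Denominator = 196.84 + 3.11 = 199.95 million.
Broad rate = 22.12 / 199.95 = 11.06%.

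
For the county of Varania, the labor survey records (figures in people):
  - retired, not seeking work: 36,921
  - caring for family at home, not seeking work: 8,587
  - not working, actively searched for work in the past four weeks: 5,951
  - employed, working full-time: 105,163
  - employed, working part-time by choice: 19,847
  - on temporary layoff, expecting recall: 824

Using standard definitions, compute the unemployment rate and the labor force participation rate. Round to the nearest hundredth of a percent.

Unemployment rate ≈ 5.14%; labor force participation rate ≈ 74.33%.

Employed = 105,163 + 19,847 = 125,010.
Unemployed = 5,951 + 824 = 6,775 (jobless and actively searching, or on temporary layoff).
Labor force = 125,010 + 6,775 = 131,785.
Not in labor force = 36,921 + 8,587 = 45,508 (those not working and not actively searching are outside the labor force).
Civilian working-age population = 131,785 + 45,508 = 177,293.
Unemployment rate = 6,775 / 131,785 = 5.14%.
Labor force participation rate = 131,785 / 177,293 = 74.33%.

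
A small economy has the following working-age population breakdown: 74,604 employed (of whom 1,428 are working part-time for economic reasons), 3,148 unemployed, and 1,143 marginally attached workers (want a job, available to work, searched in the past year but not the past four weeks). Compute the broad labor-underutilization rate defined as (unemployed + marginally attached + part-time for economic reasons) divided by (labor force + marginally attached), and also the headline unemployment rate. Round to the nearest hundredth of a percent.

Labor force = 74,604 + 3,148 = 77,752.
Numerator = 3,148 + 1,143 + 1,428 = 5,719.
Denominator = 77,752 + 1,143 = 78,895.
Broad rate = 5,719 / 78,895 = 7.25%.
Headline unemployment rate = 3,148 / 77,752 = 4.05%.

Broad underutilization rate ≈ 7.25%; headline unemployment rate ≈ 4.05%.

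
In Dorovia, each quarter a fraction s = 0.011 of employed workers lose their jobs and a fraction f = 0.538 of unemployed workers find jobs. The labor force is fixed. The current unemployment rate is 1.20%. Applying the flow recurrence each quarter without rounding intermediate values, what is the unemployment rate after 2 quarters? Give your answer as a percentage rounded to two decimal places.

With a fixed labor force, u_{t+1} = u_t + s·(1−u_t) − f·u_t = u_t·(1−s−f) + s.
Here 1−s−f = 0.451 and s = 0.011.
u_1 = 0.012000 × 0.451 + 0.011 = 0.016412.
u_2 = 0.016412 × 0.451 + 0.011 = 0.018402.

Unemployment rate after two quarters ≈ 1.84%.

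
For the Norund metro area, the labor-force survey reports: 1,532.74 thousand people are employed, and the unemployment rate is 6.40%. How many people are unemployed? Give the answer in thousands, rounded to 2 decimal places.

About 104.80 thousand are unemployed.

Let U be the number unemployed. The labor force is E + U, and U/(E+U) = 0.0640.
So U = 0.0640 × 1,532.74 / (1 − 0.0640) = 98.0954 / 0.9360 ≈ 104.80 thousand.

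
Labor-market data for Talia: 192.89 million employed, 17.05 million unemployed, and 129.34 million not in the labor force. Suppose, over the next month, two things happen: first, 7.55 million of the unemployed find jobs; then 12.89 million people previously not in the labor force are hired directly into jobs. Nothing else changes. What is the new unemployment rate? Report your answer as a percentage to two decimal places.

New unemployment rate ≈ 4.26%.

Initially, labor force = 192.89 + 17.05 = 209.94 million, so u = 17.05/209.94 = 8.12%.
After the first change, unemployed falls and employed rises by 7.55; labor force unchanged → E = 200.44, U = 9.50, labor force = 209.94 million.
After the second change, employed and labor force both rise by 12.89; unemployed unchanged → E = 213.33, U = 9.50, labor force = 222.83 million.
New unemployment rate = 9.50 / 222.83 = 4.26%.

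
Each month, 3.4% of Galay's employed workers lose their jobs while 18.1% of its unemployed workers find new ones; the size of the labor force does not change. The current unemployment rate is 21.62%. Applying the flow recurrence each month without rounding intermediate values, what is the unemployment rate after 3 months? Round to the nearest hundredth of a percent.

With a fixed labor force, u_{t+1} = u_t + s·(1−u_t) − f·u_t = u_t·(1−s−f) + s.
Here 1−s−f = 0.785 and s = 0.034.
u_1 = 0.216200 × 0.785 + 0.034 = 0.203717.
u_2 = 0.203717 × 0.785 + 0.034 = 0.193918.
u_3 = 0.193918 × 0.785 + 0.034 = 0.186226.

Unemployment rate after three months ≈ 18.62%.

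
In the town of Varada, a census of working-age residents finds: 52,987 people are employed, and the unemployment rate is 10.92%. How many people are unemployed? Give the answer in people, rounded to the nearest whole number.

Let U be the number unemployed. The labor force is E + U, and U/(E+U) = 0.1092.
So U = 0.1092 × 52,987 / (1 − 0.1092) = 5786.18 / 0.8908 ≈ 6,495.

About 6,495 are unemployed.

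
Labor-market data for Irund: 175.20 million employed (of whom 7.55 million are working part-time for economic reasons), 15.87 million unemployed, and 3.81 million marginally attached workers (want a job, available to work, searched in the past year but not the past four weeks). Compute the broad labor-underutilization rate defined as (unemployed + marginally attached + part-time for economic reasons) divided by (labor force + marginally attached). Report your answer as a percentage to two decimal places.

Broad underutilization rate ≈ 13.97%.

Labor force = 175.20 + 15.87 = 191.07 million.
Numerator = 15.87 + 3.81 + 7.55 = 27.23 million.
Denominator = 191.07 + 3.81 = 194.88 million.
Broad rate = 27.23 / 194.88 = 13.97%.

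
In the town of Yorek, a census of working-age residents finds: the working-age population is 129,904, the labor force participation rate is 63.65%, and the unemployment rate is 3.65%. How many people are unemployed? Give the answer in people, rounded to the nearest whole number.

About 3,018 are unemployed.

Labor force = 0.6365 × 129,904 = 82,684.
Unemployed = 0.0365 × 82,684 ≈ 3,018.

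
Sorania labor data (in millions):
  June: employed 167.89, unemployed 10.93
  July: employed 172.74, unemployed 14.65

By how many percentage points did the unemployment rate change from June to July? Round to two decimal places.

June: labor force = 167.89 + 10.93 = 178.82; u = 10.93/178.82 = 6.11%.
July: labor force = 172.74 + 14.65 = 187.39; u = 14.65/187.39 = 7.82%.
Change = 7.82% − 6.11% = +1.71 pp.

The unemployment rate changed by +1.71 percentage points.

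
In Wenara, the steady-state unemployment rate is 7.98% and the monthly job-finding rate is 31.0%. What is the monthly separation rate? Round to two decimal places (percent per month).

Separation rate ≈ 2.69% per month.

From u* = s/(s+f): s = u·f/(1−u).
s = 0.0798 × 31.0 / (1 − 0.0798) = 2.4738 / 0.9202 ≈ 2.69% per month.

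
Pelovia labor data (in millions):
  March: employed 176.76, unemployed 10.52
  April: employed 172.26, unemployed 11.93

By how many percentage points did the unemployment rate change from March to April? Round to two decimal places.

The unemployment rate changed by +0.86 percentage points.

March: labor force = 176.76 + 10.52 = 187.28; u = 10.52/187.28 = 5.62%.
April: labor force = 172.26 + 11.93 = 184.19; u = 11.93/184.19 = 6.48%.
Change = 6.48% − 5.62% = +0.86 pp.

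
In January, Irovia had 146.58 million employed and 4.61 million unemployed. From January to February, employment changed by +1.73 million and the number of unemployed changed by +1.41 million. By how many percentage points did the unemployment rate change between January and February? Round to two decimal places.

The unemployment rate changed by +0.85 percentage points.

January: labor force = 146.58 + 4.61 = 151.19; u = 4.61/151.19 = 3.05%.
February: labor force = 148.31 + 6.02 = 154.33; u = 6.02/154.33 = 3.90%.
Change = 3.90% − 3.05% = +0.85 pp.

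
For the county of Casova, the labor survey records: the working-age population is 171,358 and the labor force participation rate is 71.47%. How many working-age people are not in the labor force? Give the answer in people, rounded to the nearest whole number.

About 48,888 are not in the labor force.

Share not in the labor force = 1 − 0.7147 = 0.2853.
Not in labor force = 0.2853 × 171,358 ≈ 48,888.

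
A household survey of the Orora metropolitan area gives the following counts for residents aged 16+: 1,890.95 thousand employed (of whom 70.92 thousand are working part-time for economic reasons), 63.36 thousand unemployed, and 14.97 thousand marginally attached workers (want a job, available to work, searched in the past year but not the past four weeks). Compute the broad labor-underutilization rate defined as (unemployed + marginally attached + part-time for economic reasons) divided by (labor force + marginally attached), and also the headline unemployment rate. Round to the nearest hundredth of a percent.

Broad underutilization rate ≈ 7.58%; headline unemployment rate ≈ 3.24%.

Labor force = 1,890.95 + 63.36 = 1,954.31 thousand.
Numerator = 63.36 + 14.97 + 70.92 = 149.25 thousand.
Denominator = 1,954.31 + 14.97 = 1,969.28 thousand.
Broad rate = 149.25 / 1,969.28 = 7.58%.
Headline unemployment rate = 63.36 / 1,954.31 = 3.24%.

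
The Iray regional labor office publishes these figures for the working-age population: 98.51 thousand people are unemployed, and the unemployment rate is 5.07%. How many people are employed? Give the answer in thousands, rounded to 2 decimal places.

Labor force = U / u = 98.51 / 0.0507 ≈ 1,943.00 thousand.
Employed = labor force − unemployed = 1,943.00 − 98.51 = 1,844.49 thousand.

About 1,844.49 thousand are employed.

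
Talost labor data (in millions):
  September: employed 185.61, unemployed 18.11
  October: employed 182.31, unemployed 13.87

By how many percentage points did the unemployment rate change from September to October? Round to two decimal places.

The unemployment rate changed by −1.82 percentage points.

September: labor force = 185.61 + 18.11 = 203.72; u = 18.11/203.72 = 8.89%.
October: labor force = 182.31 + 13.87 = 196.18; u = 13.87/196.18 = 7.07%.
Change = 7.07% − 8.89% = −1.82 pp.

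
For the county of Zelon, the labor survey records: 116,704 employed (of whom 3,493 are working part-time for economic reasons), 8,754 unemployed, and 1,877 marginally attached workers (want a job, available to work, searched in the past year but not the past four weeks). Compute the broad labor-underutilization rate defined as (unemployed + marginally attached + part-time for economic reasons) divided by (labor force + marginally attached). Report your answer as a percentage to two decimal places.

Broad underutilization rate ≈ 11.09%.

Labor force = 116,704 + 8,754 = 125,458.
Numerator = 8,754 + 1,877 + 3,493 = 14,124.
Denominator = 125,458 + 1,877 = 127,335.
Broad rate = 14,124 / 127,335 = 11.09%.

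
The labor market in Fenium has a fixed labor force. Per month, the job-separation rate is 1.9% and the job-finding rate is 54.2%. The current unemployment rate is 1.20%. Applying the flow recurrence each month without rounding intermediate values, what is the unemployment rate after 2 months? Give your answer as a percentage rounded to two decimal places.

Unemployment rate after two months ≈ 2.97%.

With a fixed labor force, u_{t+1} = u_t + s·(1−u_t) − f·u_t = u_t·(1−s−f) + s.
Here 1−s−f = 0.439 and s = 0.019.
u_1 = 0.012000 × 0.439 + 0.019 = 0.024268.
u_2 = 0.024268 × 0.439 + 0.019 = 0.029654.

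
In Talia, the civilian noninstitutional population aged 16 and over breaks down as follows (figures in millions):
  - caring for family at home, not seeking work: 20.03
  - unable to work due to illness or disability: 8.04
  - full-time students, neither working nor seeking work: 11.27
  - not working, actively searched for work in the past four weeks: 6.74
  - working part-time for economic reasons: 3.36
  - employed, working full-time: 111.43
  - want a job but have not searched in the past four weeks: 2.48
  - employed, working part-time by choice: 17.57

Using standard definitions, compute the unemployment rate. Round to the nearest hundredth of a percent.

Unemployment rate ≈ 4.85%.

Employed = 3.36 + 111.43 + 17.57 = 132.36 million (anyone who worked, including part-time for economic reasons, counts as employed).
Unemployed = 6.74 million.
Labor force = 132.36 + 6.74 = 139.10 million.
Unemployment rate = 6.74 / 139.10 = 4.85%.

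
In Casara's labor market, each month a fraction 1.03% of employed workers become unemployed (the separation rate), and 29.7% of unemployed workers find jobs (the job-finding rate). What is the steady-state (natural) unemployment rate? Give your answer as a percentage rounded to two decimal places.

Steady-state unemployment rate ≈ 3.35%.

At steady state the flows balance: s·E = f·U, so U/(E+U) = s/(s+f).
u* = 1.03 / (1.03 + 29.7) = 1.03 / 30.73 = 3.35%.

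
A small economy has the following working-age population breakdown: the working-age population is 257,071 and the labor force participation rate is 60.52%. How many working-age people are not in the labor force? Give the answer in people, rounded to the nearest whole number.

Share not in the labor force = 1 − 0.6052 = 0.3948.
Not in labor force = 0.3948 × 257,071 ≈ 101,492.

About 101,492 are not in the labor force.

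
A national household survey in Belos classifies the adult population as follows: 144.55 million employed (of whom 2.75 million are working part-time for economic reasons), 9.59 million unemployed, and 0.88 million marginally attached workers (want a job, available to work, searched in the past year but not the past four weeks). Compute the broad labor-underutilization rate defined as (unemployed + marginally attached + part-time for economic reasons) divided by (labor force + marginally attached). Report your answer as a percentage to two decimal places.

Labor force = 144.55 + 9.59 = 154.14 million.
Numerator = 9.59 + 0.88 + 2.75 = 13.22 million.
Denominator = 154.14 + 0.88 = 155.02 million.
Broad rate = 13.22 / 155.02 = 8.53%.

Broad underutilization rate ≈ 8.53%.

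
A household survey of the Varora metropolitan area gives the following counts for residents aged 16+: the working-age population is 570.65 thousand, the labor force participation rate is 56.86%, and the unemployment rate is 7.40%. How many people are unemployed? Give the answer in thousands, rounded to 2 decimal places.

Labor force = 0.5686 × 570.65 = 324.47 thousand.
Unemployed = 0.0740 × 324.47 ≈ 24.01 thousand.

About 24.01 thousand are unemployed.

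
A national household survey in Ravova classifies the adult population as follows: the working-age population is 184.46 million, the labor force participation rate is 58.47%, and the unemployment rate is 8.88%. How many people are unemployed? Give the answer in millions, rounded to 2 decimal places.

Labor force = 0.5847 × 184.46 = 107.85 million.
Unemployed = 0.0888 × 107.85 ≈ 9.58 million.

About 9.58 million are unemployed.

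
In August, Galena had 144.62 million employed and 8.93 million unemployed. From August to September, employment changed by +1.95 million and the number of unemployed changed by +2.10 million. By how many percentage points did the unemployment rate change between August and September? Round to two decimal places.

The unemployment rate changed by +1.18 percentage points.

August: labor force = 144.62 + 8.93 = 153.55; u = 8.93/153.55 = 5.82%.
September: labor force = 146.57 + 11.03 = 157.60; u = 11.03/157.60 = 7.00%.
Change = 7.00% − 5.82% = +1.18 pp.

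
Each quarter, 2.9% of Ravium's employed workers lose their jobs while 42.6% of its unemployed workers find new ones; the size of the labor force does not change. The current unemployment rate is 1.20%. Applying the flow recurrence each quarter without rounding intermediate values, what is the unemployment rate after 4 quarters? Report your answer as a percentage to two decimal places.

With a fixed labor force, u_{t+1} = u_t + s·(1−u_t) − f·u_t = u_t·(1−s−f) + s.
Here 1−s−f = 0.545 and s = 0.029.
u_1 = 0.012000 × 0.545 + 0.029 = 0.035540.
u_2 = 0.035540 × 0.545 + 0.029 = 0.048369.
u_3 = 0.048369 × 0.545 + 0.029 = 0.055361.
u_4 = 0.055361 × 0.545 + 0.029 = 0.059172.

Unemployment rate after four quarters ≈ 5.92%.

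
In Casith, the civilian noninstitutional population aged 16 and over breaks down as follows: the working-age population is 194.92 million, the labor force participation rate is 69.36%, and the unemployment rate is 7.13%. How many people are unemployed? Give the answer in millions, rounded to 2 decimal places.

Labor force = 0.6936 × 194.92 = 135.20 million.
Unemployed = 0.0713 × 135.20 ≈ 9.64 million.

About 9.64 million are unemployed.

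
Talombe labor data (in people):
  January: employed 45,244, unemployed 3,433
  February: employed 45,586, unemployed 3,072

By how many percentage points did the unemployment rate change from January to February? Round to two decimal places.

The unemployment rate changed by −0.74 percentage points.

January: labor force = 45,244 + 3,433 = 48,677; u = 3,433/48,677 = 7.05%.
February: labor force = 45,586 + 3,072 = 48,658; u = 3,072/48,658 = 6.31%.
Change = 6.31% − 7.05% = −0.74 pp.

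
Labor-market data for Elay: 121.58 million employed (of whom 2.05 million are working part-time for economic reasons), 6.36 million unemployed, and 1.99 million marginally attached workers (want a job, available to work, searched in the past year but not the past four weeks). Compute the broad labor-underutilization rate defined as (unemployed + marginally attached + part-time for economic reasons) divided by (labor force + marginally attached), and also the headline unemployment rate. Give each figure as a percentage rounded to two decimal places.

Labor force = 121.58 + 6.36 = 127.94 million.
Numerator = 6.36 + 1.99 + 2.05 = 10.40 million.
Denominator = 127.94 + 1.99 = 129.93 million.
Broad rate = 10.40 / 129.93 = 8.00%.
Headline unemployment rate = 6.36 / 127.94 = 4.97%.

Broad underutilization rate ≈ 8.00%; headline unemployment rate ≈ 4.97%.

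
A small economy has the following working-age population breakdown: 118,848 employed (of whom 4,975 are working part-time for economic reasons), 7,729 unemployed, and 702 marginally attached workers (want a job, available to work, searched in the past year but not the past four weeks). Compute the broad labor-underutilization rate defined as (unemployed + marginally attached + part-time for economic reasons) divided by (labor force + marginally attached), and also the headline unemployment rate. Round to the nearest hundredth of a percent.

Labor force = 118,848 + 7,729 = 126,577.
Numerator = 7,729 + 702 + 4,975 = 13,406.
Denominator = 126,577 + 702 = 127,279.
Broad rate = 13,406 / 127,279 = 10.53%.
Headline unemployment rate = 7,729 / 126,577 = 6.11%.

Broad underutilization rate ≈ 10.53%; headline unemployment rate ≈ 6.11%.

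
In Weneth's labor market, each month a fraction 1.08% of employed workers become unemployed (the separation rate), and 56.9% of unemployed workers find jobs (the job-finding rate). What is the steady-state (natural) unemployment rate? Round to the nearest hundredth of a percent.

At steady state the flows balance: s·E = f·U, so U/(E+U) = s/(s+f).
u* = 1.08 / (1.08 + 56.9) = 1.08 / 57.98 = 1.86%.

Steady-state unemployment rate ≈ 1.86%.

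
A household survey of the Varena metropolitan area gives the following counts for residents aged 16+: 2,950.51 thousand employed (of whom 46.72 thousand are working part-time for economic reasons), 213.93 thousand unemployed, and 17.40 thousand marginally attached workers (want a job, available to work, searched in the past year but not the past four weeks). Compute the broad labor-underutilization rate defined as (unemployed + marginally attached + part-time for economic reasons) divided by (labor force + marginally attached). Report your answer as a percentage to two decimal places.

Labor force = 2,950.51 + 213.93 = 3,164.44 thousand.
Numerator = 213.93 + 17.40 + 46.72 = 278.05 thousand.
Denominator = 3,164.44 + 17.40 = 3,181.84 thousand.
Broad rate = 278.05 / 3,181.84 = 8.74%.

Broad underutilization rate ≈ 8.74%.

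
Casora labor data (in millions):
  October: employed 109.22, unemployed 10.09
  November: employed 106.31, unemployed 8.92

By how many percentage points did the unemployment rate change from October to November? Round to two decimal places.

The unemployment rate changed by −0.72 percentage points.

October: labor force = 109.22 + 10.09 = 119.31; u = 10.09/119.31 = 8.46%.
November: labor force = 106.31 + 8.92 = 115.23; u = 8.92/115.23 = 7.74%.
Change = 7.74% − 8.46% = −0.72 pp.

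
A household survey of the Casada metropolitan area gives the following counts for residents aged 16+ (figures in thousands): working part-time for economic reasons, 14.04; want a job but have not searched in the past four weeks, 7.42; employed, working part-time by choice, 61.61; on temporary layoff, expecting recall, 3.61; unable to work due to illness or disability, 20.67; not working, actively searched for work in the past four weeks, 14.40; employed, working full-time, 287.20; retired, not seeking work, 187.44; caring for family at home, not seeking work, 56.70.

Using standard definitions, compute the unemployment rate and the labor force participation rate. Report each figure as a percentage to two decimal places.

Employed = 14.04 + 61.61 + 287.20 = 362.85 thousand (anyone who worked, including part-time for economic reasons, counts as employed).
Unemployed = 3.61 + 14.40 = 18.01 thousand (jobless and actively searching, or on temporary layoff).
Labor force = 362.85 + 18.01 = 380.86 thousand.
Not in labor force = 7.42 + 20.67 + 187.44 + 56.70 = 272.23 thousand (those not working and not actively searching are outside the labor force — including those who want a job but have given up searching).
Civilian working-age population = 380.86 + 272.23 = 653.09 thousand.
Unemployment rate = 18.01 / 380.86 = 4.73%.
Labor force participation rate = 380.86 / 653.09 = 58.32%.

Unemployment rate ≈ 4.73%; labor force participation rate ≈ 58.32%.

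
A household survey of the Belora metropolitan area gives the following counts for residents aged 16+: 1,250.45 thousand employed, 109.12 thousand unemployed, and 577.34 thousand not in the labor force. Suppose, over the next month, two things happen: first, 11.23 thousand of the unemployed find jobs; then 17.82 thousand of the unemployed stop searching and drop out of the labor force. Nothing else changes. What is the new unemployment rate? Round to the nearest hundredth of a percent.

New unemployment rate ≈ 5.97%.

Initially, labor force = 1,250.45 + 109.12 = 1,359.57 thousand, so u = 109.12/1,359.57 = 8.03%.
After the first change, unemployed falls and employed rises by 11.23; labor force unchanged → E = 1,261.68, U = 97.89, labor force = 1,359.57 thousand.
After the second change, unemployed and labor force both fall by 17.82 → E = 1,261.68, U = 80.07, labor force = 1,341.75 thousand.
New unemployment rate = 80.07 / 1,341.75 = 5.97%.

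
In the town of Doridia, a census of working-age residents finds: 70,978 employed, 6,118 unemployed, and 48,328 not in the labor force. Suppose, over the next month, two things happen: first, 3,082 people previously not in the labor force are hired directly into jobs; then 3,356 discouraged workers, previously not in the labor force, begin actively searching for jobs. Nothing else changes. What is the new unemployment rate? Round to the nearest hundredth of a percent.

Initially, labor force = 70,978 + 6,118 = 77,096, so u = 6,118/77,096 = 7.94%.
After the first change, employed and labor force both rise by 3,082; unemployed unchanged → E = 74,060, U = 6,118, labor force = 80,178.
After the second change, unemployed and labor force both rise by 3,356 → E = 74,060, U = 9,474, labor force = 83,534.
New unemployment rate = 9,474 / 83,534 = 11.34%.

New unemployment rate ≈ 11.34%.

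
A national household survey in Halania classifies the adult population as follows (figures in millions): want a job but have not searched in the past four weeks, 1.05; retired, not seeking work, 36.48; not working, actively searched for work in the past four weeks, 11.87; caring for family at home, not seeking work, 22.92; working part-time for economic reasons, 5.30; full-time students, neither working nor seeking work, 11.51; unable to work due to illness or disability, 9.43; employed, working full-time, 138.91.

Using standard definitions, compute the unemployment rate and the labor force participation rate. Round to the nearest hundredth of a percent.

Unemployment rate ≈ 7.61%; labor force participation rate ≈ 65.73%.

Employed = 5.30 + 138.91 = 144.21 million (anyone who worked, including part-time for economic reasons, counts as employed).
Unemployed = 11.87 million.
Labor force = 144.21 + 11.87 = 156.08 million.
Not in labor force = 1.05 + 36.48 + 22.92 + 11.51 + 9.43 = 81.39 million (those not working and not actively searching are outside the labor force — including those who want a job but have given up searching).
Civilian working-age population = 156.08 + 81.39 = 237.47 million.
Unemployment rate = 11.87 / 156.08 = 7.61%.
Labor force participation rate = 156.08 / 237.47 = 65.73%.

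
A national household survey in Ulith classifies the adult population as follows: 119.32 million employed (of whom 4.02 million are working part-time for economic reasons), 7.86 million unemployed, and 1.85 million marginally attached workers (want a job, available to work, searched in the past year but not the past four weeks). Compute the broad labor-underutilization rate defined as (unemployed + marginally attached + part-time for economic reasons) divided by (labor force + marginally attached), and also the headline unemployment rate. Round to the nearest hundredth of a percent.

Labor force = 119.32 + 7.86 = 127.18 million.
Numerator = 7.86 + 1.85 + 4.02 = 13.73 million.
Denominator = 127.18 + 1.85 = 129.03 million.
Broad rate = 13.73 / 129.03 = 10.64%.
Headline unemployment rate = 7.86 / 127.18 = 6.18%.

Broad underutilization rate ≈ 10.64%; headline unemployment rate ≈ 6.18%.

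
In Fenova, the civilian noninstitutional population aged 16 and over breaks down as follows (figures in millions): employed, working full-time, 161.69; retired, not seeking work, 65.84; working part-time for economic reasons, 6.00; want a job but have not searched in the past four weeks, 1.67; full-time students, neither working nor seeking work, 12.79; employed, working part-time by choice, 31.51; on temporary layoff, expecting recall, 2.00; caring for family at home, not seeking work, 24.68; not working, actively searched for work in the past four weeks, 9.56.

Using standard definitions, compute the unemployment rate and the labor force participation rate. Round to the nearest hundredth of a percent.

Unemployment rate ≈ 5.48%; labor force participation rate ≈ 66.75%.

Employed = 161.69 + 6.00 + 31.51 = 199.20 million (anyone who worked, including part-time for economic reasons, counts as employed).
Unemployed = 2.00 + 9.56 = 11.56 million (jobless and actively searching, or on temporary layoff).
Labor force = 199.20 + 11.56 = 210.76 million.
Not in labor force = 65.84 + 1.67 + 12.79 + 24.68 = 104.98 million (those not working and not actively searching are outside the labor force — including those who want a job but have given up searching).
Civilian working-age population = 210.76 + 104.98 = 315.74 million.
Unemployment rate = 11.56 / 210.76 = 5.48%.
Labor force participation rate = 210.76 / 315.74 = 66.75%.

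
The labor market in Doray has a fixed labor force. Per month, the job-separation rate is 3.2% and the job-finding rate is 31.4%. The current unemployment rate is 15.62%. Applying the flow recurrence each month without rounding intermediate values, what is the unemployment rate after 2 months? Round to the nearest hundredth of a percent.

Unemployment rate after two months ≈ 11.97%.

With a fixed labor force, u_{t+1} = u_t + s·(1−u_t) − f·u_t = u_t·(1−s−f) + s.
Here 1−s−f = 0.654 and s = 0.032.
u_1 = 0.156200 × 0.654 + 0.032 = 0.134155.
u_2 = 0.134155 × 0.654 + 0.032 = 0.119737.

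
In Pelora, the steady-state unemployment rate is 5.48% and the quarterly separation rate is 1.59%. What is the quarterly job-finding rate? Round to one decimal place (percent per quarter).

From u* = s/(s+f): f = s·(1−u)/u.
f = 1.59 × (1 − 0.0548) / 0.0548 = 1.5029 / 0.0548 ≈ 27.4% per quarter.

Job-finding rate ≈ 27.4% per quarter.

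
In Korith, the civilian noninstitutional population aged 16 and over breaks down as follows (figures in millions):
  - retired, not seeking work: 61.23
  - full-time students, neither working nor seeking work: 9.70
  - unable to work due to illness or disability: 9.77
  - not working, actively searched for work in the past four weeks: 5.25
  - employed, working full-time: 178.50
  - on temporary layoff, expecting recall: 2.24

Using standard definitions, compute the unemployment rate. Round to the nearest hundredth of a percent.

Employed = 178.50 million.
Unemployed = 5.25 + 2.24 = 7.49 million (jobless and actively searching, or on temporary layoff).
Labor force = 178.50 + 7.49 = 185.99 million.
Unemployment rate = 7.49 / 185.99 = 4.03%.

Unemployment rate ≈ 4.03%.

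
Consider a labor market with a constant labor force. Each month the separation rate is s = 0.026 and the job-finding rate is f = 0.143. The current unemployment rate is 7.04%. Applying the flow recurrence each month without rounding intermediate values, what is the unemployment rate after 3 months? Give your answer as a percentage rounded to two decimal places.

Unemployment rate after three months ≈ 10.60%.

With a fixed labor force, u_{t+1} = u_t + s·(1−u_t) − f·u_t = u_t·(1−s−f) + s.
Here 1−s−f = 0.831 and s = 0.026.
u_1 = 0.070400 × 0.831 + 0.026 = 0.084502.
u_2 = 0.084502 × 0.831 + 0.026 = 0.096221.
u_3 = 0.096221 × 0.831 + 0.026 = 0.105960.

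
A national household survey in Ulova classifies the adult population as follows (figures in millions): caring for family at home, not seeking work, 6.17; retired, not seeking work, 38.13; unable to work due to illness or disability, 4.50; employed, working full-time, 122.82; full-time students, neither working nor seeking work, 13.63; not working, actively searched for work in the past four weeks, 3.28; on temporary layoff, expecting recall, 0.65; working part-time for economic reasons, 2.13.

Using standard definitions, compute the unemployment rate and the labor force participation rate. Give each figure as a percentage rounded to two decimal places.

Unemployment rate ≈ 3.05%; labor force participation rate ≈ 67.37%.

Employed = 122.82 + 2.13 = 124.95 million (anyone who worked, including part-time for economic reasons, counts as employed).
Unemployed = 3.28 + 0.65 = 3.93 million (jobless and actively searching, or on temporary layoff).
Labor force = 124.95 + 3.93 = 128.88 million.
Not in labor force = 6.17 + 38.13 + 4.50 + 13.63 = 62.43 million (those not working and not actively searching are outside the labor force).
Civilian working-age population = 128.88 + 62.43 = 191.31 million.
Unemployment rate = 3.93 / 128.88 = 3.05%.
Labor force participation rate = 128.88 / 191.31 = 67.37%.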